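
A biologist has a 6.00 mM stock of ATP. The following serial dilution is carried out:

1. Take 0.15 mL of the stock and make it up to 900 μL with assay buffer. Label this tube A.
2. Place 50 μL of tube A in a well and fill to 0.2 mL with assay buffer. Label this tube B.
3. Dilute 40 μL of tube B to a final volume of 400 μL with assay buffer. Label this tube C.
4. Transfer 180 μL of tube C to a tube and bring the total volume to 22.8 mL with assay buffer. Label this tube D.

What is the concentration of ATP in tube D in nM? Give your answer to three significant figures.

Step 1: 0.15 mL brought to 900 μL → factor 0.9/0.15 = 6
Step 2: 50 μL brought to 0.2 mL → factor 200/50 = 4
Step 3: 40 μL brought to 400 μL → factor 400/40 = 10
Step 4: 180 μL brought to 22.8 mL → factor 22800/180 = 126.67
Dilution factor through tube D = 6 × 4 × 10 × 126.67 = 30400
[tube D] = 6.00 mM / 30400 = 0.0001974 mM = 197 nM

197 nM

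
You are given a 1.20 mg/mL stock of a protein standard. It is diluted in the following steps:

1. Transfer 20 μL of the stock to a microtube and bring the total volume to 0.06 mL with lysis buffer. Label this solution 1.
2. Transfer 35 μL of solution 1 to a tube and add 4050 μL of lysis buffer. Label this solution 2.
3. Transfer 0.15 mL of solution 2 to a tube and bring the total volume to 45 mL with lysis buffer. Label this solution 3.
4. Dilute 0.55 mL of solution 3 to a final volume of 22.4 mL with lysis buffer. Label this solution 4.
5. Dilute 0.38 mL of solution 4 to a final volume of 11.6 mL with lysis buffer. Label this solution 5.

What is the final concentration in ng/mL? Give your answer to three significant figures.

Step 1: 20 μL brought to 0.06 mL → factor 60/20 = 3
Step 2: 35 μL + 4050 μL = 4085 μL total → factor 4085/35 = 116.71
Step 3: 0.15 mL brought to 45 mL → factor 45/0.15 = 300
Step 4: 0.55 mL brought to 22.4 mL → factor 22.4/0.55 = 40.727
Step 5: 0.38 mL brought to 11.6 mL → factor 11.6/0.38 = 30.526
Overall dilution factor = 3 × 116.71 × 300 × 40.727 × 30.526 = 1.3059 × 10^8
Final = 1.20 mg/mL / 1.3059 × 10^8 = 9.189 × 10^-9 mg/mL = 0.00919 ng/mL

0.00919 ng/mL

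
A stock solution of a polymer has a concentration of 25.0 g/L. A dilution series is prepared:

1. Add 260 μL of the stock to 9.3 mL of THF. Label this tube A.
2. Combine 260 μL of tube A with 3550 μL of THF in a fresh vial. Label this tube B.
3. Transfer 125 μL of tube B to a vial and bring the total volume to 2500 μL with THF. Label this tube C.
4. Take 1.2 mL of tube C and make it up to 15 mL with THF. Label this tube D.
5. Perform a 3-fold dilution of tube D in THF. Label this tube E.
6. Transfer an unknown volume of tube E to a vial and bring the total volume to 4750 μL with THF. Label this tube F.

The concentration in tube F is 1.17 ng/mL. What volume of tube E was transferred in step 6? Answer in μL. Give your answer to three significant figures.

Step 1: 260 μL + 9.3 mL = 9560 μL total → factor 9560/260 = 36.769
Step 2: 260 μL + 3550 μL = 3810 μL total → factor 3810/260 = 14.654
Step 3: 125 μL brought to 2500 μL → factor 2500/125 = 20
Step 4: 1.2 mL brought to 15 mL → factor 15/1.2 = 12.5
Step 5: 3-fold → factor 3
Step 6: v brought to 4750 μL → factor = 4750 μL/v
Product of known-step factors = 4.0411 × 10^5
Overall factor = 25.0 g/L / (1.17 ng/mL) = 2.1368 × 10^7
Step-6 factor = 2.1368 × 10^7 / 4.0411 × 10^5 = 52.876
v = 4750 μL / 52.876 = 89.8 μL

89.8 μL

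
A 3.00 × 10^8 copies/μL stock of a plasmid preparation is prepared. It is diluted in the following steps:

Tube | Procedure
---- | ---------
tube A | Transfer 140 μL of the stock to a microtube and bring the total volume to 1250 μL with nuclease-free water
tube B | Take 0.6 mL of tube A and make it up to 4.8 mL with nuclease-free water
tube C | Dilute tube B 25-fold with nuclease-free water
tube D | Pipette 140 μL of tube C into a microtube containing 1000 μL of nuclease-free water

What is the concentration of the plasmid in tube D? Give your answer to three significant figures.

Step 1: 140 μL brought to 1250 μL → factor 1250/140 = 8.9286
Step 2: 0.6 mL brought to 4.8 mL → factor 4.8/0.6 = 8
Step 3: 25-fold → factor 25
Step 4: 140 μL + 1000 μL = 1140 μL total → factor 1140/140 = 8.1429
Overall dilution factor = 8.9286 × 8 × 25 × 8.1429 = 14541
Final = 3.00 × 10^8 copies/μL / 14541 = 2.06 × 10^4 copies/μL

2.06 × 10^4 copies/μL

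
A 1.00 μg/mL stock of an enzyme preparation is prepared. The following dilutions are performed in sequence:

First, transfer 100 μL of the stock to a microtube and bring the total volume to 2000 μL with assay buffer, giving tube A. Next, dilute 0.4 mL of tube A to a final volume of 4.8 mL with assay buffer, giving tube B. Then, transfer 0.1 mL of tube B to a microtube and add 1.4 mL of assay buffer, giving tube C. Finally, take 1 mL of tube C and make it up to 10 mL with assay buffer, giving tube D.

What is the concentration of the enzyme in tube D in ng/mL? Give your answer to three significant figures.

Step 1: 100 μL brought to 2000 μL → factor 2000/100 = 20
Step 2: 0.4 mL brought to 4.8 mL → factor 4.8/0.4 = 12
Step 3: 0.1 mL + 1.4 mL = 1.5 mL total → factor 1.5/0.1 = 15
Step 4: 1 mL brought to 10 mL → factor 10/1 = 10
Overall dilution factor = 20 × 12 × 15 × 10 = 36000
Final = 1.00 μg/mL / 36000 = 2.778 × 10^-5 μg/mL = 0.0278 ng/mL

0.0278 ng/mL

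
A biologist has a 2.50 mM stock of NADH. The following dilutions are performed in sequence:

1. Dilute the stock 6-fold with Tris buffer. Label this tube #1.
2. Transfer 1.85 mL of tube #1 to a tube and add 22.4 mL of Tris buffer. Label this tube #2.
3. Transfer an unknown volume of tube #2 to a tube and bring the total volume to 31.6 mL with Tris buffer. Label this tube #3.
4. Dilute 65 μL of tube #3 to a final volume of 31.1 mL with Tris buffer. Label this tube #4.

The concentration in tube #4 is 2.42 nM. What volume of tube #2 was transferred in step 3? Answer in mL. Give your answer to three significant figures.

Step 1: 6-fold → factor 6
Step 2: 1.85 mL + 22.4 mL = 24.25 mL total → factor 24.25/1.85 = 13.108
Step 3: v brought to 31.6 mL → factor = 31.6 mL/v
Step 4: 65 μL brought to 31.1 mL → factor 31100/65 = 478.46
Product of known-step factors = 37630
Overall factor = 2.50 mM / (2.42 nM) = 1.0331 × 10^6
Step-3 factor = 1.0331 × 10^6 / 37630 = 27.453
v = 31.6 mL / 27.453 = 1.15 mL

1.15 mL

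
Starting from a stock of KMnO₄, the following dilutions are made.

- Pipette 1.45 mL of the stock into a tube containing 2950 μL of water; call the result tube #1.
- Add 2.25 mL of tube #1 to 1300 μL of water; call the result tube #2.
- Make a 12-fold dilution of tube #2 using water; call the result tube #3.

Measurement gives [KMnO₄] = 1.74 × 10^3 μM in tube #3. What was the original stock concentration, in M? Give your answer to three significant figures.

0.100 M

Step 1: 1.45 mL + 2950 μL = 4.4 mL total → factor 4.4/1.45 = 3.0345
Step 2: 2.25 mL + 1300 μL = 3.55 mL total → factor 3.55/2.25 = 1.5778
Step 3: 12-fold → factor 12
Overall dilution factor = 3.0345 × 1.5778 × 12 = 57.453
Stock = 1.74 × 10^3 μM × 57.453 = 9.997 × 10^4 μM = 0.100 M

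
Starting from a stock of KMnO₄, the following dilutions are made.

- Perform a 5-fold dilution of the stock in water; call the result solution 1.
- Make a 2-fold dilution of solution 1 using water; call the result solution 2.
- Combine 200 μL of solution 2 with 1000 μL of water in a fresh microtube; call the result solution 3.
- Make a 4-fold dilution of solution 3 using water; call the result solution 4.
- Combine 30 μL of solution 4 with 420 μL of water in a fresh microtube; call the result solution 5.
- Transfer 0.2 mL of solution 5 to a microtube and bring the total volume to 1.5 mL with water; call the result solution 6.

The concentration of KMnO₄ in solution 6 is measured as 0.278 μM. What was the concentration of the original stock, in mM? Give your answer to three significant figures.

7.51 mM

Step 1: 5-fold → factor 5
Step 2: 2-fold → factor 2
Step 3: 200 μL + 1000 μL = 1200 μL total → factor 1200/200 = 6
Step 4: 4-fold → factor 4
Step 5: 30 μL + 420 μL = 450 μL total → factor 450/30 = 15
Step 6: 0.2 mL brought to 1.5 mL → factor 1.5/0.2 = 7.5
Overall dilution factor = 5 × 2 × 6 × 4 × 15 × 7.5 = 27000
Stock = 0.278 μM × 27000 = 7506 μM = 7.51 mM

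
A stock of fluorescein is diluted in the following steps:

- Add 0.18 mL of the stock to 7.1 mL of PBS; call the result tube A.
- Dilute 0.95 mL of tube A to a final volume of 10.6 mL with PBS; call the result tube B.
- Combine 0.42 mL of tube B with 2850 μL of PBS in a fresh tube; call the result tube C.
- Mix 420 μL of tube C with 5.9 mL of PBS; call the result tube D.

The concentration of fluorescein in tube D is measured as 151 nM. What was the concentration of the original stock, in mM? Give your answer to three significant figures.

7.98 mM

Step 1: 0.18 mL + 7.1 mL = 7.28 mL total → factor 7.28/0.18 = 40.444
Step 2: 0.95 mL brought to 10.6 mL → factor 10.6/0.95 = 11.158
Step 3: 0.42 mL + 2850 μL = 3.27 mL total → factor 3.27/0.42 = 7.7857
Step 4: 420 μL + 5.9 mL = 6320 μL total → factor 6320/420 = 15.048
Overall dilution factor = 40.444 × 11.158 × 7.7857 × 15.048 = 52870
Stock = 151 nM × 52870 = 7.983 × 10^6 nM = 7.98 mM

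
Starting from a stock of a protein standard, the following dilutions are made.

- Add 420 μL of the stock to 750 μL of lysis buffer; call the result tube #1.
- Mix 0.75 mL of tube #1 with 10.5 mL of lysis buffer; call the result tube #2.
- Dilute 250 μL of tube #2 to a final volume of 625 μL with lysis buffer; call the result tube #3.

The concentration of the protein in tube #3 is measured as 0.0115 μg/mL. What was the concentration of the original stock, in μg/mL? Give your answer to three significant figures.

Step 1: 420 μL + 750 μL = 1170 μL total → factor 1170/420 = 2.7857
Step 2: 0.75 mL + 10.5 mL = 11.25 mL total → factor 11.25/0.75 = 15
Step 3: 250 μL brought to 625 μL → factor 625/250 = 2.5
Overall dilution factor = 2.7857 × 15 × 2.5 = 104.46
Stock = 0.0115 μg/mL × 104.46 = 1.20 μg/mL

1.20 μg/mL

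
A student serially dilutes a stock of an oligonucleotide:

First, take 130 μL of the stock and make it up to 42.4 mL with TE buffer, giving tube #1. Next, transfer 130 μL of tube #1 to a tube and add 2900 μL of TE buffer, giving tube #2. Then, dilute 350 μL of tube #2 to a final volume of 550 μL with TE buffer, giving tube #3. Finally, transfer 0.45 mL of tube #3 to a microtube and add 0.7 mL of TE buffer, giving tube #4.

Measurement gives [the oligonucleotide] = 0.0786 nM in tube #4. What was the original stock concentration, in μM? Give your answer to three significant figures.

Step 1: 130 μL brought to 42.4 mL → factor 42400/130 = 326.15
Step 2: 130 μL + 2900 μL = 3030 μL total → factor 3030/130 = 23.308
Step 3: 350 μL brought to 550 μL → factor 550/350 = 1.5714
Step 4: 0.45 mL + 0.7 mL = 1.15 mL total → factor 1.15/0.45 = 2.5556
Overall dilution factor = 326.15 × 23.308 × 1.5714 × 2.5556 = 30528
Stock = 0.0786 nM × 30528 = 2400 nM = 2.40 μM

2.40 μM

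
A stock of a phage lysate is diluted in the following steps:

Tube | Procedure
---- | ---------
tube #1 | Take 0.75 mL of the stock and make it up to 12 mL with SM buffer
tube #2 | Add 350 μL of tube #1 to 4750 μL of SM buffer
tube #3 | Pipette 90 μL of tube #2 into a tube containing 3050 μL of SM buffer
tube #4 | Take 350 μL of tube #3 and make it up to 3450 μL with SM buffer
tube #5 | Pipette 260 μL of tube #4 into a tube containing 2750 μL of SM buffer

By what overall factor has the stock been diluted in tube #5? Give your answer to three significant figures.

9.28 × 10^5

Step 1: 0.75 mL brought to 12 mL → factor 12/0.75 = 16
Step 2: 350 μL + 4750 μL = 5100 μL total → factor 5100/350 = 14.571
Step 3: 90 μL + 3050 μL = 3140 μL total → factor 3140/90 = 34.889
Step 4: 350 μL brought to 3450 μL → factor 3450/350 = 9.8571
Step 5: 260 μL + 2750 μL = 3010 μL total → factor 3010/260 = 11.577
Overall dilution factor = 16 × 14.571 × 34.889 × 9.8571 × 11.577 = 9.2823 × 10^5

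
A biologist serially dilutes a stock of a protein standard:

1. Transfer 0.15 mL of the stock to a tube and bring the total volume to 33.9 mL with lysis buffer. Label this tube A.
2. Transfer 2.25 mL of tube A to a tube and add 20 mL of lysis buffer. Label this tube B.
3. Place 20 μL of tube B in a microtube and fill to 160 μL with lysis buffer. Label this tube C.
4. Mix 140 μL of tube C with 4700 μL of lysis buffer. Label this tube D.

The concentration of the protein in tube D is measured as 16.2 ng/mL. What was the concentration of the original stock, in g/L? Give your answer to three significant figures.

10.0 g/L

Step 1: 0.15 mL brought to 33.9 mL → factor 33.9/0.15 = 226
Step 2: 2.25 mL + 20 mL = 22.25 mL total → factor 22.25/2.25 = 9.8889
Step 3: 20 μL brought to 160 μL → factor 160/20 = 8
Step 4: 140 μL + 4700 μL = 4840 μL total → factor 4840/140 = 34.571
Overall dilution factor = 226 × 9.8889 × 8 × 34.571 = 6.1811 × 10^5
Stock = 16.2 ng/mL × 6.1811 × 10^5 = 1.001 × 10^7 ng/mL = 10.0 g/L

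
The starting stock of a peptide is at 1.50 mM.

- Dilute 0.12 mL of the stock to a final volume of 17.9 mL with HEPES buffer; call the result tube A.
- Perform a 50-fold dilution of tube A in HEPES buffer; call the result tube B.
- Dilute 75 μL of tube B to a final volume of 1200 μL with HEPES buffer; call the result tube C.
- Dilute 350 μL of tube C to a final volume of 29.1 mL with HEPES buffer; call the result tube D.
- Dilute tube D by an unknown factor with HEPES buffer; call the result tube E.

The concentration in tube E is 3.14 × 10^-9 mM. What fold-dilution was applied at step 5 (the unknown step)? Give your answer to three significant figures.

Step 1: 0.12 mL brought to 17.9 mL → factor 17.9/0.12 = 149.17
Step 2: 50-fold → factor 50
Step 3: 75 μL brought to 1200 μL → factor 1200/75 = 16
Step 4: 350 μL brought to 29.1 mL → factor 29100/350 = 83.143
Step 5: unknown factor x
Product of known-step factors = 9.9217 × 10^6
Overall factor = 1.50 mM / (3.14 × 10^-9 mM) = 4.7771 × 10^8
x = 4.7771 × 10^8 / 9.9217 × 10^6 = 48.1

48.1-fold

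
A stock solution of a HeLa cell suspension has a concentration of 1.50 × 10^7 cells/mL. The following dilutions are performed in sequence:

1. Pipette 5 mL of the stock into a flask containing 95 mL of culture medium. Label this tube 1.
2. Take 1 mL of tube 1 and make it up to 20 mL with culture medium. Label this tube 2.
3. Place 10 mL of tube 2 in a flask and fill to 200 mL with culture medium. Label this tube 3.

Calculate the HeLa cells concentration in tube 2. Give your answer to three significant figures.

3.75 × 10^4 cells/mL

Step 1: 5 mL + 95 mL = 100 mL total → factor 100/5 = 20
Step 2: 1 mL brought to 20 mL → factor 20/1 = 20
Dilution factor through tube 2 = 20 × 20 = 400
[tube 2] = 1.50 × 10^7 cells/mL / 400 = 3.75 × 10^4 cells/mL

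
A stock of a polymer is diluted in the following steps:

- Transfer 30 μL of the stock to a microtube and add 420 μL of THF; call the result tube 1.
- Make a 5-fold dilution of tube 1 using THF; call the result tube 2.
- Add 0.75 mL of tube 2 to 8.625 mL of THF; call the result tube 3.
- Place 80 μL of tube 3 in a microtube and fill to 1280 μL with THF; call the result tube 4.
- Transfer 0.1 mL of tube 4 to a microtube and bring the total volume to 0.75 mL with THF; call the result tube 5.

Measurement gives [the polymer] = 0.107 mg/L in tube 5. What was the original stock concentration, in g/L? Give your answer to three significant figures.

12.0 g/L

Step 1: 30 μL + 420 μL = 450 μL total → factor 450/30 = 15
Step 2: 5-fold → factor 5
Step 3: 0.75 mL + 8.625 mL = 9.375 mL total → factor 9.375/0.75 = 12.5
Step 4: 80 μL brought to 1280 μL → factor 1280/80 = 16
Step 5: 0.1 mL brought to 0.75 mL → factor 0.75/0.1 = 7.5
Overall dilution factor = 15 × 5 × 12.5 × 16 × 7.5 = 1.125 × 10^5
Stock = 0.107 mg/L × 1.125 × 10^5 = 1.204 × 10^4 mg/L = 12.0 g/L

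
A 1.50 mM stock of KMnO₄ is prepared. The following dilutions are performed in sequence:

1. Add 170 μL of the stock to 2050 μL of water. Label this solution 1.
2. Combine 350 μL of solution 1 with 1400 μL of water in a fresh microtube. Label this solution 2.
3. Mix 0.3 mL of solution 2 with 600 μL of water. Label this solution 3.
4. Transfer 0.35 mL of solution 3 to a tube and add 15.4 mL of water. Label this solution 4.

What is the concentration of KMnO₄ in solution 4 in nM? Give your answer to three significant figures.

170 nM

Step 1: 170 μL + 2050 μL = 2220 μL total → factor 2220/170 = 13.059
Step 2: 350 μL + 1400 μL = 1750 μL total → factor 1750/350 = 5
Step 3: 0.3 mL + 600 μL = 0.9 mL total → factor 0.9/0.3 = 3
Step 4: 0.35 mL + 15.4 mL = 15.75 mL total → factor 15.75/0.35 = 45
Overall dilution factor = 13.059 × 5 × 3 × 45 = 8814.7
Final = 1.50 mM / 8814.7 = 0.0001702 mM = 170 nM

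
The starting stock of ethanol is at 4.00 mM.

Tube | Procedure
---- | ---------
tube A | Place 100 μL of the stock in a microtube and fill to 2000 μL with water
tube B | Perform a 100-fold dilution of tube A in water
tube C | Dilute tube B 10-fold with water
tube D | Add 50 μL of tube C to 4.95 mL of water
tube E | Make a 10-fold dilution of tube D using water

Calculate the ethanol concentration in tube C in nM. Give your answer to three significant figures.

200 nM

Step 1: 100 μL brought to 2000 μL → factor 2000/100 = 20
Step 2: 100-fold → factor 100
Step 3: 10-fold → factor 10
Dilution factor through tube C = 20 × 100 × 10 = 20000
[tube C] = 4.00 mM / 20000 = 0.0002000 mM = 200 nM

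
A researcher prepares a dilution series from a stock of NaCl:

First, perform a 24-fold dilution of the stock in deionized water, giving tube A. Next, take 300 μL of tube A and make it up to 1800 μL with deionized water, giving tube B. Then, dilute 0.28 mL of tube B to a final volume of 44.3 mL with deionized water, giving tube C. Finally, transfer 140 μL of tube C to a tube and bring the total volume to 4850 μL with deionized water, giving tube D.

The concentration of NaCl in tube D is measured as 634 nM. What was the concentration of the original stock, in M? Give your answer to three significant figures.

0.500 M

Step 1: 24-fold → factor 24
Step 2: 300 μL brought to 1800 μL → factor 1800/300 = 6
Step 3: 0.28 mL brought to 44.3 mL → factor 44.3/0.28 = 158.21
Step 4: 140 μL brought to 4850 μL → factor 4850/140 = 34.643
Overall dilution factor = 24 × 6 × 158.21 × 34.643 = 7.8926 × 10^5
Stock = 634 nM × 7.8926 × 10^5 = 5.004 × 10^8 nM = 0.500 M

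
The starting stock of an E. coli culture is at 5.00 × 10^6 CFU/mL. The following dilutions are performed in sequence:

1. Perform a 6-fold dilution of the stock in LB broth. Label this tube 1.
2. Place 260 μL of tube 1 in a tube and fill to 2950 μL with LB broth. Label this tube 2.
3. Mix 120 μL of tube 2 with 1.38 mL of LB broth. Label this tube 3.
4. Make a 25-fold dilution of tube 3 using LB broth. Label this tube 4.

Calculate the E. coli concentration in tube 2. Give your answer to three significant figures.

7.34 × 10^4 CFU/mL

Step 1: 6-fold → factor 6
Step 2: 260 μL brought to 2950 μL → factor 2950/260 = 11.346
Dilution factor through tube 2 = 6 × 11.346 = 68.077
[tube 2] = 5.00 × 10^6 CFU/mL / 68.077 = 7.34 × 10^4 CFU/mL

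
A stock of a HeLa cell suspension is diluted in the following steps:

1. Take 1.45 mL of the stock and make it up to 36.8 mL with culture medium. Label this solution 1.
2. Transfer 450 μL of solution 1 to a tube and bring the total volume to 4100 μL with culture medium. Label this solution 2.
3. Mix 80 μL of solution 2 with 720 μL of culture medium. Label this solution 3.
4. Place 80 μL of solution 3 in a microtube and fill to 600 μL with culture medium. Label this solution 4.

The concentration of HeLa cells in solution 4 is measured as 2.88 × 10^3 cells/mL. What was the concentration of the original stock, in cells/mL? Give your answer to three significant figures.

4.99 × 10^7 cells/mL

Step 1: 1.45 mL brought to 36.8 mL → factor 36.8/1.45 = 25.379
Step 2: 450 μL brought to 4100 μL → factor 4100/450 = 9.1111
Step 3: 80 μL + 720 μL = 800 μL total → factor 800/80 = 10
Step 4: 80 μL brought to 600 μL → factor 600/80 = 7.5
Overall dilution factor = 25.379 × 9.1111 × 10 × 7.5 = 17343
Stock = 2.88 × 10^3 cells/mL × 17343 = 4.99 × 10^7 cells/mL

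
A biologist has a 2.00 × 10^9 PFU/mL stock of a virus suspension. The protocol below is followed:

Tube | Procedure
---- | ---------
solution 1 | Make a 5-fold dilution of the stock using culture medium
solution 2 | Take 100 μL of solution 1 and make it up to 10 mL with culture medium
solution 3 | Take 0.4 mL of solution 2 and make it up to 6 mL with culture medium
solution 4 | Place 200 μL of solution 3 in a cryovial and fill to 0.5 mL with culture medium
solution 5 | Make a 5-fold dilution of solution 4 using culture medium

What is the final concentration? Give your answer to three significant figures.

Step 1: 5-fold → factor 5
Step 2: 100 μL brought to 10 mL → factor 10000/100 = 100
Step 3: 0.4 mL brought to 6 mL → factor 6/0.4 = 15
Step 4: 200 μL brought to 0.5 mL → factor 500/200 = 2.5
Step 5: 5-fold → factor 5
Overall dilution factor = 5 × 100 × 15 × 2.5 × 5 = 93750
Final = 2.00 × 10^9 PFU/mL / 93750 = 2.13 × 10^4 PFU/mL

2.13 × 10^4 PFU/mL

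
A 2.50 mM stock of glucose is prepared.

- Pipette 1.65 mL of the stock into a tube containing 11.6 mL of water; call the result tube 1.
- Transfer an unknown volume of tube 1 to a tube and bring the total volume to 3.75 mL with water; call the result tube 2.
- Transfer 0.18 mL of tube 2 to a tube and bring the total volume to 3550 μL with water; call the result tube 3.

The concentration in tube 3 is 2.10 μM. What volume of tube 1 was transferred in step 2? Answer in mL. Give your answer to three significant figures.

0.499 mL

Step 1: 1.65 mL + 11.6 mL = 13.25 mL total → factor 13.25/1.65 = 8.0303
Step 2: v brought to 3.75 mL → factor = 3.75 mL/v
Step 3: 0.18 mL brought to 3550 μL → factor 3.55/0.18 = 19.722
Product of known-step factors = 158.38
Overall factor = 2.50 mM / (2.10 μM) = 1190.5
Step-2 factor = 1190.5 / 158.38 = 7.5168
v = 3.75 mL / 7.5168 = 0.499 mL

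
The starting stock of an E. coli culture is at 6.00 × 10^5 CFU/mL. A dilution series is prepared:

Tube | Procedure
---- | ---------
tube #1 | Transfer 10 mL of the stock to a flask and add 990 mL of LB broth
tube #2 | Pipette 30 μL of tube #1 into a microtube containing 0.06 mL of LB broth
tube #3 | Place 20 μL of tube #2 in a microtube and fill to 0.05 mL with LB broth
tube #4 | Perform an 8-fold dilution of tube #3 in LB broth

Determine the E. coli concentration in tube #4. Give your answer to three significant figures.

100 CFU/mL

Step 1: 10 mL + 990 mL = 1000 mL total → factor 1000/10 = 100
Step 2: 30 μL + 0.06 mL = 90 μL total → factor 90/30 = 3
Step 3: 20 μL brought to 0.05 mL → factor 50/20 = 2.5
Step 4: 8-fold → factor 8
Overall dilution factor = 100 × 3 × 2.5 × 8 = 6000
Final = 6.00 × 10^5 CFU/mL / 6000 = 100 CFU/mL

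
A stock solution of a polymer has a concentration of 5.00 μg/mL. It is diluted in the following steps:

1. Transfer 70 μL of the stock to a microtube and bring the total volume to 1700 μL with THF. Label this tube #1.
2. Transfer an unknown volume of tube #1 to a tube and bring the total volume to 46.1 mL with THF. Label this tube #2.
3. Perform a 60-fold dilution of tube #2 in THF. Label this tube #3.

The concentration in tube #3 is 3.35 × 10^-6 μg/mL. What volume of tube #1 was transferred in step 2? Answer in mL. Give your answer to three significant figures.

Step 1: 70 μL brought to 1700 μL → factor 1700/70 = 24.286
Step 2: v brought to 46.1 mL → factor = 46.1 mL/v
Step 3: 60-fold → factor 60
Product of known-step factors = 1457.1
Overall factor = 5.00 μg/mL / (3.35 × 10^-6 μg/mL) = 1.4925 × 10^6
Step-2 factor = 1.4925 × 10^6 / 1457.1 = 1024.3
v = 46.1 mL / 1024.3 = 0.0450 mL

0.0450 mL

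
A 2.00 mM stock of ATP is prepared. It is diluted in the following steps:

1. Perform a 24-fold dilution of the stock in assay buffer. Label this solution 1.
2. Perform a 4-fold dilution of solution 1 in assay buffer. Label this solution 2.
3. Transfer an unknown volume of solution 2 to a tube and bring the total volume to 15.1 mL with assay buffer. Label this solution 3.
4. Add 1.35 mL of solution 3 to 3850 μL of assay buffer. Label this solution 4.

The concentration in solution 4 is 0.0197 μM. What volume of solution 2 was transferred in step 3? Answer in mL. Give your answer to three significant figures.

Step 1: 24-fold → factor 24
Step 2: 4-fold → factor 4
Step 3: v brought to 15.1 mL → factor = 15.1 mL/v
Step 4: 1.35 mL + 3850 μL = 5.2 mL total → factor 5.2/1.35 = 3.8519
Product of known-step factors = 369.78
Overall factor = 2.00 mM / (0.0197 μM) = 1.0152 × 10^5
Step-3 factor = 1.0152 × 10^5 / 369.78 = 274.55
v = 15.1 mL / 274.55 = 0.0550 mL

0.0550 mL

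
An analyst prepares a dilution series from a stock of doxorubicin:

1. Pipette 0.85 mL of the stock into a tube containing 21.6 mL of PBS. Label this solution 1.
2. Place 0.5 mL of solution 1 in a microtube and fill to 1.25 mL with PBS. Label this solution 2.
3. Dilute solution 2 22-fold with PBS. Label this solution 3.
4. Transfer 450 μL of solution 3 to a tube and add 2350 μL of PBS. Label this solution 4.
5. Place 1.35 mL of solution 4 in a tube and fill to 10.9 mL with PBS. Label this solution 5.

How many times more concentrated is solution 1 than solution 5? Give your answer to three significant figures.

Step 1: 0.85 mL + 21.6 mL = 22.45 mL total → factor 22.45/0.85 = 26.412
Step 2: 0.5 mL brought to 1.25 mL → factor 1.25/0.5 = 2.5
Step 3: 22-fold → factor 22
Step 4: 450 μL + 2350 μL = 2800 μL total → factor 2800/450 = 6.2222
Step 5: 1.35 mL brought to 10.9 mL → factor 10.9/1.35 = 8.0741
Dilution factor to solution 1 = 26.412; to solution 5 = 72979
[solution 1]/[solution 5] = (factor to solution 5)/(factor to solution 1) = 72979/26.412 = 2.76 × 10^3

2.76 × 10^3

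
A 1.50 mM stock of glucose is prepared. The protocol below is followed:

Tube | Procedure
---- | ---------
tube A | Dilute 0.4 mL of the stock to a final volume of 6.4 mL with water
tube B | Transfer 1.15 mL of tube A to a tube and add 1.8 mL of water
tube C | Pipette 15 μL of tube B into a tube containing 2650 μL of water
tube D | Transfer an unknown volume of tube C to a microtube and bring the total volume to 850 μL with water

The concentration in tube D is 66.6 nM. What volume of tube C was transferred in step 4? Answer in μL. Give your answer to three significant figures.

275 μL

Step 1: 0.4 mL brought to 6.4 mL → factor 6.4/0.4 = 16
Step 2: 1.15 mL + 1.8 mL = 2.95 mL total → factor 2.95/1.15 = 2.5652
Step 3: 15 μL + 2650 μL = 2665 μL total → factor 2665/15 = 177.67
Step 4: v brought to 850 μL → factor = 850 μL/v
Product of known-step factors = 7292.1
Overall factor = 1.50 mM / (66.6 nM) = 22523
Step-4 factor = 22523 / 7292.1 = 3.0886
v = 850 μL / 3.0886 = 275 μL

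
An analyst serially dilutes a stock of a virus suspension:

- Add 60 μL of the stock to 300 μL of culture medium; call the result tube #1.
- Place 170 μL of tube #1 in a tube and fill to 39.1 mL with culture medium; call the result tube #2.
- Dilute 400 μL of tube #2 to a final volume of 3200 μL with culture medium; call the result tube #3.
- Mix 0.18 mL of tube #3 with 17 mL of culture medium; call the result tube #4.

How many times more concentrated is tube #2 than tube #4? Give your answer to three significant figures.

764

Step 1: 60 μL + 300 μL = 360 μL total → factor 360/60 = 6
Step 2: 170 μL brought to 39.1 mL → factor 39100/170 = 230
Step 3: 400 μL brought to 3200 μL → factor 3200/400 = 8
Step 4: 0.18 mL + 17 mL = 17.18 mL total → factor 17.18/0.18 = 95.444
Dilution factor to tube #2 = 1380; to tube #4 = 1.0537 × 10^6
[tube #2]/[tube #4] = (factor to tube #4)/(factor to tube #2) = 1.0537 × 10^6/1380 = 764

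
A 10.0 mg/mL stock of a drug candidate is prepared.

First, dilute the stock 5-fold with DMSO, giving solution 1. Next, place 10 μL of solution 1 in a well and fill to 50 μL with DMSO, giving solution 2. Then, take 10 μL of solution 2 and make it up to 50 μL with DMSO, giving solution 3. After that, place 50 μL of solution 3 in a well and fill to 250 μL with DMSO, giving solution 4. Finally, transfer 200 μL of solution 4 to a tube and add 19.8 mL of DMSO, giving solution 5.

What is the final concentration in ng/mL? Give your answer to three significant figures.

Step 1: 5-fold → factor 5
Step 2: 10 μL brought to 50 μL → factor 50/10 = 5
Step 3: 10 μL brought to 50 μL → factor 50/10 = 5
Step 4: 50 μL brought to 250 μL → factor 250/50 = 5
Step 5: 200 μL + 19.8 mL = 20000 μL total → factor 20000/200 = 100
Overall dilution factor = 5 × 5 × 5 × 5 × 100 = 62500
Final = 10.0 mg/mL / 62500 = 0.0001600 mg/mL = 160 ng/mL

160 ng/mL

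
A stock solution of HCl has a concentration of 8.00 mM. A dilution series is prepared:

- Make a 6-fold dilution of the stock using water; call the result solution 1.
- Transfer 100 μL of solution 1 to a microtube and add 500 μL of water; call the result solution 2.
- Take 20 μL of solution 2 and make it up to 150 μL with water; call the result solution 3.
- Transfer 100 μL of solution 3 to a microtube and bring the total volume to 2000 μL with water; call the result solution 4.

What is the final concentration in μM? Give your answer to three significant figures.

1.48 μM

Step 1: 6-fold → factor 6
Step 2: 100 μL + 500 μL = 600 μL total → factor 600/100 = 6
Step 3: 20 μL brought to 150 μL → factor 150/20 = 7.5
Step 4: 100 μL brought to 2000 μL → factor 2000/100 = 20
Overall dilution factor = 6 × 6 × 7.5 × 20 = 5400
Final = 8.00 mM / 5400 = 0.001481 mM = 1.48 μM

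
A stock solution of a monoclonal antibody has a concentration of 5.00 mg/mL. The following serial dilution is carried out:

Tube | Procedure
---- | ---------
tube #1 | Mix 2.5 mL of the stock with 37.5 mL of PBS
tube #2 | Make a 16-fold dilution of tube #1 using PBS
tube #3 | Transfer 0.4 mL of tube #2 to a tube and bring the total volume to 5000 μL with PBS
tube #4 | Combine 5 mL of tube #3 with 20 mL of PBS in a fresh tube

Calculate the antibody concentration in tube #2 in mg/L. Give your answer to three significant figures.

19.5 mg/L

Step 1: 2.5 mL + 37.5 mL = 40 mL total → factor 40/2.5 = 16
Step 2: 16-fold → factor 16
Dilution factor through tube #2 = 16 × 16 = 256
[tube #2] = 5.00 mg/mL / 256 = 0.01953 mg/mL = 19.5 mg/L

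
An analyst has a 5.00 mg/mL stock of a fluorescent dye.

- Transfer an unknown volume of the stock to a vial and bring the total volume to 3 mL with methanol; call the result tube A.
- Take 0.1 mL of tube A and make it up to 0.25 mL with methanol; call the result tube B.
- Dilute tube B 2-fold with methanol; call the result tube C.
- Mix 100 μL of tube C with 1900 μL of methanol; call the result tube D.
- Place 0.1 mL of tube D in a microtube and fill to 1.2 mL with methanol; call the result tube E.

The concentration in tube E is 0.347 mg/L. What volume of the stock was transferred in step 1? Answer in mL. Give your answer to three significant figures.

0.250 mL

Step 1: v brought to 3 mL → factor = 3 mL/v
Step 2: 0.1 mL brought to 0.25 mL → factor 0.25/0.1 = 2.5
Step 3: 2-fold → factor 2
Step 4: 100 μL + 1900 μL = 2000 μL total → factor 2000/100 = 20
Step 5: 0.1 mL brought to 1.2 mL → factor 1.2/0.1 = 12
Product of known-step factors = 1200
Overall factor = 5.00 mg/mL / (0.347 mg/L) = 14409
Step-1 factor = 14409 / 1200 = 12.008
v = 3 mL / 12.008 = 0.250 mL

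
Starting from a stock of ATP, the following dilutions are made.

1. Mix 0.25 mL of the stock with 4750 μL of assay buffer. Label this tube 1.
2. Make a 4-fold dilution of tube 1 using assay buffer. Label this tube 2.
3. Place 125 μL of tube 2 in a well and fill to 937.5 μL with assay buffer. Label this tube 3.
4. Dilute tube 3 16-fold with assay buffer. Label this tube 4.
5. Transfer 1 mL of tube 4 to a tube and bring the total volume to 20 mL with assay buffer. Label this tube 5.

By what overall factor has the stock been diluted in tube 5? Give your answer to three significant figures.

Step 1: 0.25 mL + 4750 μL = 5 mL total → factor 5/0.25 = 20
Step 2: 4-fold → factor 4
Step 3: 125 μL brought to 937.5 μL → factor 937.5/125 = 7.5
Step 4: 16-fold → factor 16
Step 5: 1 mL brought to 20 mL → factor 20/1 = 20
Overall dilution factor = 20 × 4 × 7.5 × 16 × 20 = 1.92 × 10^5

1.92 × 10^5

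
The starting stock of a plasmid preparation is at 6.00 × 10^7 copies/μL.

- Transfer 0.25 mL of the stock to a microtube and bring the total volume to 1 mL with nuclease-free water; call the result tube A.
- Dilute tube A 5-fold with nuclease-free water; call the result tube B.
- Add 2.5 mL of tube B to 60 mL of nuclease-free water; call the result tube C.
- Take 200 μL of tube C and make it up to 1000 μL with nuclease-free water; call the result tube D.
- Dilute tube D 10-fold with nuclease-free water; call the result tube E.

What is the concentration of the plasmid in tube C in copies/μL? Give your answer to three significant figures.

Step 1: 0.25 mL brought to 1 mL → factor 1/0.25 = 4
Step 2: 5-fold → factor 5
Step 3: 2.5 mL + 60 mL = 62.5 mL total → factor 62.5/2.5 = 25
Dilution factor through tube C = 4 × 5 × 25 = 500
[tube C] = 6.00 × 10^7 copies/μL / 500 = 1.20 × 10^5 copies/μL

1.20 × 10^5 copies/μL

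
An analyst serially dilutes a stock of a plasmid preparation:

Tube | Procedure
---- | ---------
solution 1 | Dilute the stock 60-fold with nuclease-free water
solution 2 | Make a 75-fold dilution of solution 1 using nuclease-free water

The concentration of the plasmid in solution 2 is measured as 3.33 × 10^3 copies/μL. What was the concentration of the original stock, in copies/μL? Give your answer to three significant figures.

Step 1: 60-fold → factor 60
Step 2: 75-fold → factor 75
Overall dilution factor = 60 × 75 = 4500
Stock = 3.33 × 10^3 copies/μL × 4500 = 1.50 × 10^7 copies/μL

1.50 × 10^7 copies/μL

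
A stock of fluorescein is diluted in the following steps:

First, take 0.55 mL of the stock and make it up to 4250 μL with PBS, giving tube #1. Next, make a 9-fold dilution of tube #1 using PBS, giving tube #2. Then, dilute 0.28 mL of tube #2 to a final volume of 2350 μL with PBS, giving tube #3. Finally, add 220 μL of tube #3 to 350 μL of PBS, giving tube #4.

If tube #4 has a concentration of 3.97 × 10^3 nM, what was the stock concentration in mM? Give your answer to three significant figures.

6.00 mM

Step 1: 0.55 mL brought to 4250 μL → factor 4.25/0.55 = 7.7273
Step 2: 9-fold → factor 9
Step 3: 0.28 mL brought to 2350 μL → factor 2.35/0.28 = 8.3929
Step 4: 220 μL + 350 μL = 570 μL total → factor 570/220 = 2.5909
Overall dilution factor = 7.7273 × 9 × 8.3929 × 2.5909 = 1512.3
Stock = 3.97 × 10^3 nM × 1512.3 = 6.004 × 10^6 nM = 6.00 mM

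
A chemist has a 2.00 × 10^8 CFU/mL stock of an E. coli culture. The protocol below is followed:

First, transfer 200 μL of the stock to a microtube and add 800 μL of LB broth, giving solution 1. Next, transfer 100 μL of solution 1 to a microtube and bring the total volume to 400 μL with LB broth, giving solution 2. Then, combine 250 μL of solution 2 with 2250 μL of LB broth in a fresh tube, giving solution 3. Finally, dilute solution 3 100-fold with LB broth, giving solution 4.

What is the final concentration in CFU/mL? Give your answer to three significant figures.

Step 1: 200 μL + 800 μL = 1000 μL total → factor 1000/200 = 5
Step 2: 100 μL brought to 400 μL → factor 400/100 = 4
Step 3: 250 μL + 2250 μL = 2500 μL total → factor 2500/250 = 10
Step 4: 100-fold → factor 100
Overall dilution factor = 5 × 4 × 10 × 100 = 20000
Final = 2.00 × 10^8 CFU/mL / 20000 = 1.00 × 10^4 CFU/mL

1.00 × 10^4 CFU/mL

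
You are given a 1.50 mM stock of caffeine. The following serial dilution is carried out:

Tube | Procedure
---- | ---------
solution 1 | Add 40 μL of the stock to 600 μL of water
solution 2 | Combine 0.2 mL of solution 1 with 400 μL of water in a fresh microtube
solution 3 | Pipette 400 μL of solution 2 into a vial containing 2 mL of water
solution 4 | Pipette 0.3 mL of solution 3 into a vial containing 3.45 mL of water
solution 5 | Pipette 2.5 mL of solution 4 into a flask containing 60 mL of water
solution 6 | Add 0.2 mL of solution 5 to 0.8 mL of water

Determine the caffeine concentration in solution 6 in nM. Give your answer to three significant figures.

Step 1: 40 μL + 600 μL = 640 μL total → factor 640/40 = 16
Step 2: 0.2 mL + 400 μL = 0.6 mL total → factor 0.6/0.2 = 3
Step 3: 400 μL + 2 mL = 2400 μL total → factor 2400/400 = 6
Step 4: 0.3 mL + 3.45 mL = 3.75 mL total → factor 3.75/0.3 = 12.5
Step 5: 2.5 mL + 60 mL = 62.5 mL total → factor 62.5/2.5 = 25
Step 6: 0.2 mL + 0.8 mL = 1 mL total → factor 1/0.2 = 5
Overall dilution factor = 16 × 3 × 6 × 12.5 × 25 × 5 = 4.5 × 10^5
Final = 1.50 mM / 4.5 × 10^5 = 3.333 × 10^-6 mM = 3.33 nM

3.33 nM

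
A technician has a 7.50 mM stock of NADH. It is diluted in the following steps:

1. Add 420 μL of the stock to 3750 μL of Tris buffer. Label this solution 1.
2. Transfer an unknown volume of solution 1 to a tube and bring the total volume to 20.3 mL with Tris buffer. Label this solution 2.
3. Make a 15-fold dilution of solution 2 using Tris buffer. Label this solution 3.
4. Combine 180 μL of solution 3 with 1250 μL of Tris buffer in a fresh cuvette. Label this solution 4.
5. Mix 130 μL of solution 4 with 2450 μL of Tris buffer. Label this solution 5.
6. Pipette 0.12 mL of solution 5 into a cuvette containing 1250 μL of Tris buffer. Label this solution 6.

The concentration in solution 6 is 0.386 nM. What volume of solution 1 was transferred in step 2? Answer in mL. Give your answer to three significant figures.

0.280 mL

Step 1: 420 μL + 3750 μL = 4170 μL total → factor 4170/420 = 9.9286
Step 2: v brought to 20.3 mL → factor = 20.3 mL/v
Step 3: 15-fold → factor 15
Step 4: 180 μL + 1250 μL = 1430 μL total → factor 1430/180 = 7.9444
Step 5: 130 μL + 2450 μL = 2580 μL total → factor 2580/130 = 19.846
Step 6: 0.12 mL + 1250 μL = 1.37 mL total → factor 1.37/0.12 = 11.417
Product of known-step factors = 2.6808 × 10^5
Overall factor = 7.50 mM / (0.386 nM) = 1.943 × 10^7
Step-2 factor = 1.943 × 10^7 / 2.6808 × 10^5 = 72.48
v = 20.3 mL / 72.48 = 0.280 mL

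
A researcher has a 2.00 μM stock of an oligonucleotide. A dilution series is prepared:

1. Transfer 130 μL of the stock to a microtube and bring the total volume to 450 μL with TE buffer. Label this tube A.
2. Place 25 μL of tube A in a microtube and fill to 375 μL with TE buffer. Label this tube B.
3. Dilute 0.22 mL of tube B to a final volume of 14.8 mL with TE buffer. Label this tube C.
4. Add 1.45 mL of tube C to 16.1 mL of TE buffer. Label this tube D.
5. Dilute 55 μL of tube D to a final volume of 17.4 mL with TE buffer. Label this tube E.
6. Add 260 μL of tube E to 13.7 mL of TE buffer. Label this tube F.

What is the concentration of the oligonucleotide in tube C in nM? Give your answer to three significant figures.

0.573 nM

Step 1: 130 μL brought to 450 μL → factor 450/130 = 3.4615
Step 2: 25 μL brought to 375 μL → factor 375/25 = 15
Step 3: 0.22 mL brought to 14.8 mL → factor 14.8/0.22 = 67.273
Dilution factor through tube C = 3.4615 × 15 × 67.273 = 3493
[tube C] = 2.00 μM / 3493 = 0.0005726 μM = 0.573 nM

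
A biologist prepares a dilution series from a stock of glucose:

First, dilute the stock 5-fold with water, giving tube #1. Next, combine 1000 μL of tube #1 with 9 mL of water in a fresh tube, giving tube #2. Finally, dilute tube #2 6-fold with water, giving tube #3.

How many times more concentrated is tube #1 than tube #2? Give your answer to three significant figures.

10.0

Step 1: 5-fold → factor 5
Step 2: 1000 μL + 9 mL = 10000 μL total → factor 10000/1000 = 10
Dilution factor to tube #1 = 5; to tube #2 = 50
[tube #1]/[tube #2] = (factor to tube #2)/(factor to tube #1) = 50/5 = 10.0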